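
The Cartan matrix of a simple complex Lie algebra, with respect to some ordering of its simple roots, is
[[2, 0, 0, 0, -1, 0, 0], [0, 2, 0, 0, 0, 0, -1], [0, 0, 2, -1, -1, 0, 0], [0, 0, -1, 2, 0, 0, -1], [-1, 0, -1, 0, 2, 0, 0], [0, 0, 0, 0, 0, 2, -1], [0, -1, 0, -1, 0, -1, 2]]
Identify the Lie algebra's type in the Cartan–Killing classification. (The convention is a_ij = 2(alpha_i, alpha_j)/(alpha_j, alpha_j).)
D7

The matrix has rank 7 with 2's on the diagonal. Reading the off-diagonal entries as Dynkin edges (a single edge where a_ij = a_ji = -1; a double or triple edge where a_ij * a_ji = 2 or 3), the diagram is a chain of 5 nodes with a fork of two nodes at one end (D_7). One simple-root ordering that puts it in standard form is (alpha_1, alpha_5, alpha_3, alpha_4, alpha_7, alpha_2, alpha_6). So the algebra is type D_7, i.e. so(14).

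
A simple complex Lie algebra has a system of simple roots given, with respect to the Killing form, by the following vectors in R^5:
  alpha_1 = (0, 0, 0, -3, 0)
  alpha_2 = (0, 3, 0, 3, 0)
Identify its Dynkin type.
type B_2

Compute the Cartan integers a_ij = 2(alpha_i, alpha_j)/(alpha_j, alpha_j); the resulting 2x2 Cartan matrix is
[[2, -1], [-2, 2]].
The roots have two lengths (squared-length ratio 2:1); the short ones are alpha_{1}. The associated Dynkin diagram is a chain of 2 nodes with a double edge at one end; the terminal node there is the unique short simple root (B_2), so the type is B_2 (the algebra so(5)).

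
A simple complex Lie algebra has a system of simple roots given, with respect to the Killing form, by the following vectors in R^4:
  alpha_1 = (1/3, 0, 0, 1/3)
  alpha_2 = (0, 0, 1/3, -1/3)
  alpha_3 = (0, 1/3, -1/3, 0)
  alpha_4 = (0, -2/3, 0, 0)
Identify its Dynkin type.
C_4 (sp(8))

Compute the Cartan integers a_ij = 2(alpha_i, alpha_j)/(alpha_j, alpha_j); the resulting 4x4 Cartan matrix is
[[2, -1, 0, 0], [-1, 2, -1, 0], [0, -1, 2, -1], [0, 0, -2, 2]].
The roots have two lengths (squared-length ratio 2:1); the short ones are alpha_{1,2,3}. The associated Dynkin diagram is a chain of 4 nodes with a double edge at one end; the terminal node there is the unique long simple root (C_4), so the type is C_4 (the algebra sp(8)).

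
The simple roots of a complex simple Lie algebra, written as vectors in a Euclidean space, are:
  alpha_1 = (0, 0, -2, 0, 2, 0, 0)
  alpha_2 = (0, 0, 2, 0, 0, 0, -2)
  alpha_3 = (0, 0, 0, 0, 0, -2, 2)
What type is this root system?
A_3 (sl(4))

Compute the Cartan integers a_ij = 2(alpha_i, alpha_j)/(alpha_j, alpha_j); the resulting 3x3 Cartan matrix is
[[2, -1, 0], [-1, 2, -1], [0, -1, 2]].
All simple roots have the same length, so the diagram is simply laced. The associated Dynkin diagram is a chain of 3 nodes with single edges (A_3), so the type is A_3 (the algebra sl(4)).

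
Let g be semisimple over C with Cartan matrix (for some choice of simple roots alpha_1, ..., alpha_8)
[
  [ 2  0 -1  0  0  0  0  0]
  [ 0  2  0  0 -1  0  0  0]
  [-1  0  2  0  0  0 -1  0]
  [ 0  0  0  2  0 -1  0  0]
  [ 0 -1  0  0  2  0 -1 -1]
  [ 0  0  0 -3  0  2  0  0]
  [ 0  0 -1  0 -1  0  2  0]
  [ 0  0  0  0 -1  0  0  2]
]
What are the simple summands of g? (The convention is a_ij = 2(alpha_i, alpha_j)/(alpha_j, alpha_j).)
D_6 ⊕ G_2

The diagram associated to this matrix has two connected components: the simple roots {alpha_1, alpha_2, alpha_3, alpha_5, alpha_7, alpha_8} form a chain of 4 nodes with a fork of two nodes at one end (D_6), and {alpha_4, alpha_6} form two nodes joined by a triple edge (G_2). A semisimple Lie algebra decomposes uniquely as the direct sum of simple ideals, one per connected component of its Dynkin diagram, so g ≅ D_6 ⊕ G_2 (dimension 66 + 14 = 80).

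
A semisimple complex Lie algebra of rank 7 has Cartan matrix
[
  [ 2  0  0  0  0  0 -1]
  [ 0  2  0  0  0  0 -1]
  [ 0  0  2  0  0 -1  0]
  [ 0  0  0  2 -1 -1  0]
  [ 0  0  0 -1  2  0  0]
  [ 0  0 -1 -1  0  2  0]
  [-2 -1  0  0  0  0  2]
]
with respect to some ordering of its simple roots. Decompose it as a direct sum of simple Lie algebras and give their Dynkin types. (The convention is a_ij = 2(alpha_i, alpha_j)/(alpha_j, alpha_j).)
A_4 ⊕ B_3

The diagram associated to this matrix has two connected components: the simple roots {alpha_3, alpha_4, alpha_5, alpha_6} form a chain of 4 nodes with single edges (A_4), and {alpha_1, alpha_2, alpha_7} form a chain of 3 nodes with a double edge at one end; the terminal node there is the unique short simple root (B_3). A semisimple Lie algebra decomposes uniquely as the direct sum of simple ideals, one per connected component of its Dynkin diagram, so g ≅ A_4 ⊕ B_3 (dimension 24 + 21 = 45).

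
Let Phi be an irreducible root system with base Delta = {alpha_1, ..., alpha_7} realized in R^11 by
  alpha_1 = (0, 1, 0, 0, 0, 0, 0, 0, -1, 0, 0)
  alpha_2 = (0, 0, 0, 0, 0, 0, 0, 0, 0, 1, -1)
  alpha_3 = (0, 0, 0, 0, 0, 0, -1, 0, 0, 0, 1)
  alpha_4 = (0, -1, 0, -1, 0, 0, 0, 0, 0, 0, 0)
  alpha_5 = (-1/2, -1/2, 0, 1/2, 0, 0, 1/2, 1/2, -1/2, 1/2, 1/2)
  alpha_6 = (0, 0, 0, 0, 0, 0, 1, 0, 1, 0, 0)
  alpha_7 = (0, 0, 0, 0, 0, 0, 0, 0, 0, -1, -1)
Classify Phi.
E7

Compute the Cartan integers a_ij = 2(alpha_i, alpha_j)/(alpha_j, alpha_j); the resulting 7x7 Cartan matrix is
[[2, 0, 0, -1, 0, -1, 0], [0, 2, -1, 0, 0, 0, 0], [0, -1, 2, 0, 0, -1, -1], [-1, 0, 0, 2, 0, 0, 0], [0, 0, 0, 0, 2, 0, -1], [-1, 0, -1, 0, 0, 2, 0], [0, 0, -1, 0, -1, 0, 2]].
All simple roots have the same length, so the diagram is simply laced. The associated Dynkin diagram is a chain of 6 nodes with one extra node attached to the third node from one end (E_7), so the type is E_7.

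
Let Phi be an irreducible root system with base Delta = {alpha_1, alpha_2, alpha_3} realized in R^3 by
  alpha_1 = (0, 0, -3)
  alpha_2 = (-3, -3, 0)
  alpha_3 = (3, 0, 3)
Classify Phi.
B_3

Compute the Cartan integers a_ij = 2(alpha_i, alpha_j)/(alpha_j, alpha_j); the resulting 3x3 Cartan matrix is
[[2, 0, -1], [0, 2, -1], [-2, -1, 2]].
The roots have two lengths (squared-length ratio 2:1); the short ones are alpha_{1}. The associated Dynkin diagram is a chain of 3 nodes with a double edge at one end; the terminal node there is the unique short simple root (B_3), so the type is B_3 (the algebra so(7)).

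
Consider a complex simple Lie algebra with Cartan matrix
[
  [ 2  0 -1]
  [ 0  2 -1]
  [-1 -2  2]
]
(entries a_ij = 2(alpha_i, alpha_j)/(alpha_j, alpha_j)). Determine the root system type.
The matrix has rank 3 with 2's on the diagonal. Reading the off-diagonal entries as Dynkin edges (a single edge where a_ij = a_ji = -1; a double or triple edge where a_ij * a_ji = 2 or 3), the diagram is a chain of 3 nodes with a double edge at one end; the terminal node there is the unique short simple root (B_3). One simple-root ordering that puts it in standard form is (alpha_1, alpha_3, alpha_2). So the algebra is type B_3, i.e. so(7).

type B_3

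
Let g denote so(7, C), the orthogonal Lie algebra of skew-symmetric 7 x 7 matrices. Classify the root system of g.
type B_3

This is so(7) with 7 odd, which has dimension 7(7-1)/2 = 21 and rank (7-1)/2 = 3. In the classification of classical Lie algebras, the orthogonal algebra so(2n+1) in an odd number of variables has type B_n; here n = 3, so the Dynkin diagram is a chain of 3 nodes with a double edge at one end; the terminal node there is the unique short simple root (B_3). Hence the type is B_3.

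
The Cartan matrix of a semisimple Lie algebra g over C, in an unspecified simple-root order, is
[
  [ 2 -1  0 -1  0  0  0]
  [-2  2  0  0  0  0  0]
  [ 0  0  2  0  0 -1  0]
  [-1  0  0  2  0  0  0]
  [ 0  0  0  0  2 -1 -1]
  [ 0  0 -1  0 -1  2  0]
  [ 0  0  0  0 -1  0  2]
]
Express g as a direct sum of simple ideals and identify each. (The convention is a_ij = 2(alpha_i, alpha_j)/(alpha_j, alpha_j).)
A4 ⊕ C3

The diagram associated to this matrix has two connected components: the simple roots {alpha_3, alpha_5, alpha_6, alpha_7} form a chain of 4 nodes with single edges (A_4), and {alpha_1, alpha_2, alpha_4} form a chain of 3 nodes with a double edge at one end; the terminal node there is the unique long simple root (C_3). A semisimple Lie algebra decomposes uniquely as the direct sum of simple ideals, one per connected component of its Dynkin diagram, so g ≅ A_4 ⊕ C_3 (dimension 24 + 21 = 45).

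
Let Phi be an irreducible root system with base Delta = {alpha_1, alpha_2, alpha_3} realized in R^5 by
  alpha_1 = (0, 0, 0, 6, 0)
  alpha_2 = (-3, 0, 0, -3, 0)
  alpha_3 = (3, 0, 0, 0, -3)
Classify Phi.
Compute the Cartan integers a_ij = 2(alpha_i, alpha_j)/(alpha_j, alpha_j); the resulting 3x3 Cartan matrix is
[[2, -2, 0], [-1, 2, -1], [0, -1, 2]].
The roots have two lengths (squared-length ratio 2:1); the short ones are alpha_{2,3}. The associated Dynkin diagram is a chain of 3 nodes with a double edge at one end; the terminal node there is the unique long simple root (C_3), so the type is C_3 (the algebra sp(6)).

type C_3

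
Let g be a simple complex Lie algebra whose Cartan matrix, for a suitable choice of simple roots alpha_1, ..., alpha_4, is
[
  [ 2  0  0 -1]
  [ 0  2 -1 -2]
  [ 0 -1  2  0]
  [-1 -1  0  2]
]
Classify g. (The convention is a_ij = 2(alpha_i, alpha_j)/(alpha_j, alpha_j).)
The matrix has rank 4 with 2's on the diagonal. Reading the off-diagonal entries as Dynkin edges (a single edge where a_ij = a_ji = -1; a double or triple edge where a_ij * a_ji = 2 or 3), the diagram is a chain of 4 nodes with a double edge between the middle two (F_4). One simple-root ordering that puts it in standard form is (alpha_3, alpha_2, alpha_4, alpha_1). So the algebra is type F_4.

F_4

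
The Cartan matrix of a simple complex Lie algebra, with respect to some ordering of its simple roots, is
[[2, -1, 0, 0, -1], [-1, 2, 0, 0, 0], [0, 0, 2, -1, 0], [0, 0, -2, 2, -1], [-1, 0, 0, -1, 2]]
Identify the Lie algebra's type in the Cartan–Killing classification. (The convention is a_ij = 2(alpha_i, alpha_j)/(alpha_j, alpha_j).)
The matrix has rank 5 with 2's on the diagonal. Reading the off-diagonal entries as Dynkin edges (a single edge where a_ij = a_ji = -1; a double or triple edge where a_ij * a_ji = 2 or 3), the diagram is a chain of 5 nodes with a double edge at one end; the terminal node there is the unique short simple root (B_5). One simple-root ordering that puts it in standard form is (alpha_2, alpha_1, alpha_5, alpha_4, alpha_3). So the algebra is type B_5, i.e. so(11).

B5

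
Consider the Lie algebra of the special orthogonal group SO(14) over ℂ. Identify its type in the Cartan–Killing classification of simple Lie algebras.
This is so(14) with 14 even, which has dimension 14(14-1)/2 = 91 and rank 14/2 = 7. In the classification of classical Lie algebras, the orthogonal algebra so(2n) in an even number of variables has type D_n; here n = 7, so the Dynkin diagram is a chain of 5 nodes with a fork of two nodes at one end (D_7). Hence the type is D_7.

D_7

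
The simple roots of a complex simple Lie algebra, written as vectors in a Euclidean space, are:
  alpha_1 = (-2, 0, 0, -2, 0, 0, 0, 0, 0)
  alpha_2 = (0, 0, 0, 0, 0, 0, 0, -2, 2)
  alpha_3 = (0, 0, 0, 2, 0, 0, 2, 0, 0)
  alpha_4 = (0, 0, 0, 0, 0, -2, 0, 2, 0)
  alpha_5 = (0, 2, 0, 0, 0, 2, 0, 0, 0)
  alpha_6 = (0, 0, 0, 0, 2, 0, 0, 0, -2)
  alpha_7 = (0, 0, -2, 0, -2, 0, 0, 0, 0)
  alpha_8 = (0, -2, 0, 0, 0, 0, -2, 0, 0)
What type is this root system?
A8

Compute the Cartan integers a_ij = 2(alpha_i, alpha_j)/(alpha_j, alpha_j); the resulting 8x8 Cartan matrix is
[[2, 0, -1, 0, 0, 0, 0, 0], [0, 2, 0, -1, 0, -1, 0, 0], [-1, 0, 2, 0, 0, 0, 0, -1], [0, -1, 0, 2, -1, 0, 0, 0], [0, 0, 0, -1, 2, 0, 0, -1], [0, -1, 0, 0, 0, 2, -1, 0], [0, 0, 0, 0, 0, -1, 2, 0], [0, 0, -1, 0, -1, 0, 0, 2]].
All simple roots have the same length, so the diagram is simply laced. The associated Dynkin diagram is a chain of 8 nodes with single edges (A_8), so the type is A_8 (the algebra sl(9)).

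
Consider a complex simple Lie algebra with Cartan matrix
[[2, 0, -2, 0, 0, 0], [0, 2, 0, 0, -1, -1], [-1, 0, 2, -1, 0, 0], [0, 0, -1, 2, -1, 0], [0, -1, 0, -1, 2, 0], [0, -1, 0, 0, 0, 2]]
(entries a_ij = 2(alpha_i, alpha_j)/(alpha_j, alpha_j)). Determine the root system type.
The matrix has rank 6 with 2's on the diagonal. Reading the off-diagonal entries as Dynkin edges (a single edge where a_ij = a_ji = -1; a double or triple edge where a_ij * a_ji = 2 or 3), the diagram is a chain of 6 nodes with a double edge at one end; the terminal node there is the unique long simple root (C_6). One simple-root ordering that puts it in standard form is (alpha_6, alpha_2, alpha_5, alpha_4, alpha_3, alpha_1). So the algebra is type C_6, i.e. sp(12).

C_6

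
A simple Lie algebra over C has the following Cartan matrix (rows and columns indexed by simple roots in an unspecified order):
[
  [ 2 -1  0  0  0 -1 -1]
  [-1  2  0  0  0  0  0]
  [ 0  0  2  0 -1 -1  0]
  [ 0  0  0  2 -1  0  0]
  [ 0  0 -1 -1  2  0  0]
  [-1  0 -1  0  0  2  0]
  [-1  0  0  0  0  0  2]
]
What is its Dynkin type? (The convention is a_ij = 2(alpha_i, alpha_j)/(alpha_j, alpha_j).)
type D_7

The matrix has rank 7 with 2's on the diagonal. Reading the off-diagonal entries as Dynkin edges (a single edge where a_ij = a_ji = -1; a double or triple edge where a_ij * a_ji = 2 or 3), the diagram is a chain of 5 nodes with a fork of two nodes at one end (D_7). One simple-root ordering that puts it in standard form is (alpha_4, alpha_5, alpha_3, alpha_6, alpha_1, alpha_2, alpha_7). So the algebra is type D_7, i.e. so(14).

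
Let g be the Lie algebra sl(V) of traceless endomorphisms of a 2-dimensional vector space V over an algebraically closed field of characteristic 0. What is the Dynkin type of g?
This is sl(2), which has dimension 2^2 - 1 = 3 and rank 2 - 1 = 1 (a Cartan subalgebra is the diagonal traceless matrices). In the classification of classical Lie algebras, the special linear algebra sl(n+1) has type A_n; here n = 1, so the Dynkin diagram is a chain of 1 nodes with single edges (A_1). Hence the type is A_1.

A_1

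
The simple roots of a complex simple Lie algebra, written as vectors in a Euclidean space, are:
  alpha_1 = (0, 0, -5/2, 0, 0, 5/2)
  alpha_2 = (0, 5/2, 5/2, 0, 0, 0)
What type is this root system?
Compute the Cartan integers a_ij = 2(alpha_i, alpha_j)/(alpha_j, alpha_j); the resulting 2x2 Cartan matrix is
[[2, -1], [-1, 2]].
All simple roots have the same length, so the diagram is simply laced. The associated Dynkin diagram is a chain of 2 nodes with single edges (A_2), so the type is A_2 (the algebra sl(3)).

A_2 (sl(3))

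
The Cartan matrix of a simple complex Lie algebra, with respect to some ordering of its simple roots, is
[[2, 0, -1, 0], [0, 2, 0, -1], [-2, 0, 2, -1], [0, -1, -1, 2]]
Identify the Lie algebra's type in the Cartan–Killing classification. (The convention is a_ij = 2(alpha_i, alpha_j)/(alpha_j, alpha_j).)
The matrix has rank 4 with 2's on the diagonal. Reading the off-diagonal entries as Dynkin edges (a single edge where a_ij = a_ji = -1; a double or triple edge where a_ij * a_ji = 2 or 3), the diagram is a chain of 4 nodes with a double edge at one end; the terminal node there is the unique short simple root (B_4). One simple-root ordering that puts it in standard form is (alpha_2, alpha_4, alpha_3, alpha_1). So the algebra is type B_4, i.e. so(9).

B4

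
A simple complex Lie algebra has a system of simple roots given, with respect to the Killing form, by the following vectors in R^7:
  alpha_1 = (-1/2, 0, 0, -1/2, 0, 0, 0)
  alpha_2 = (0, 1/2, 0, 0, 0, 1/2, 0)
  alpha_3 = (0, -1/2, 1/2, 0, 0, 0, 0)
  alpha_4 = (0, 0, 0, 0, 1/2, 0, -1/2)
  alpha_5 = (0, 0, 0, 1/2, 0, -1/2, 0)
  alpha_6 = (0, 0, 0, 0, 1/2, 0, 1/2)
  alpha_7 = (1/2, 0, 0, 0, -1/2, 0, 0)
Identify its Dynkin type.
D_7 (so(14))

Compute the Cartan integers a_ij = 2(alpha_i, alpha_j)/(alpha_j, alpha_j); the resulting 7x7 Cartan matrix is
[[2, 0, 0, 0, -1, 0, -1], [0, 2, -1, 0, -1, 0, 0], [0, -1, 2, 0, 0, 0, 0], [0, 0, 0, 2, 0, 0, -1], [-1, -1, 0, 0, 2, 0, 0], [0, 0, 0, 0, 0, 2, -1], [-1, 0, 0, -1, 0, -1, 2]].
All simple roots have the same length, so the diagram is simply laced. The associated Dynkin diagram is a chain of 5 nodes with a fork of two nodes at one end (D_7), so the type is D_7 (the algebra so(14)).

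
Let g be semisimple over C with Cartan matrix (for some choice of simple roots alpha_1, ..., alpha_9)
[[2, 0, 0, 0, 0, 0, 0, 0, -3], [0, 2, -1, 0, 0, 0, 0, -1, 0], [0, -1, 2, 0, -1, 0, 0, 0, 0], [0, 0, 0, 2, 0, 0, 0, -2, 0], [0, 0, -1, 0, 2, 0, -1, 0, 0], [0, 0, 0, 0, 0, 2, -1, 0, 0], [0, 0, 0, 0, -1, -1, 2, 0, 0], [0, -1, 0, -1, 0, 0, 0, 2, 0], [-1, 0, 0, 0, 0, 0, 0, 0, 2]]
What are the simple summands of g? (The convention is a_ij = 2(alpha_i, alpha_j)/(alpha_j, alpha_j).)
C_7 (sp(14)) + G_2

The diagram associated to this matrix has two connected components: the simple roots {alpha_2, alpha_3, alpha_4, alpha_5, alpha_6, alpha_7, alpha_8} form a chain of 7 nodes with a double edge at one end; the terminal node there is the unique long simple root (C_7), and {alpha_1, alpha_9} form two nodes joined by a triple edge (G_2). A semisimple Lie algebra decomposes uniquely as the direct sum of simple ideals, one per connected component of its Dynkin diagram, so g ≅ C_7 ⊕ G_2 (dimension 105 + 14 = 119).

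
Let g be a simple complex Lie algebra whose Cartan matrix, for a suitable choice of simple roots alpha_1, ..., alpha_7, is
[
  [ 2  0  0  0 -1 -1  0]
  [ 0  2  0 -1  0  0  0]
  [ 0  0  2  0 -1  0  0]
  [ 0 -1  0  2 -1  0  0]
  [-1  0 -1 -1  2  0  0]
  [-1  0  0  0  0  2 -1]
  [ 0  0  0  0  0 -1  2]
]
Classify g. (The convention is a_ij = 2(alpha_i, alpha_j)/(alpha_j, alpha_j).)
The matrix has rank 7 with 2's on the diagonal. Reading the off-diagonal entries as Dynkin edges (a single edge where a_ij = a_ji = -1; a double or triple edge where a_ij * a_ji = 2 or 3), the diagram is a chain of 6 nodes with one extra node attached to the third node from one end (E_7). One simple-root ordering that puts it in standard form is (alpha_2, alpha_3, alpha_4, alpha_5, alpha_1, alpha_6, alpha_7). So the algebra is type E_7.

E_7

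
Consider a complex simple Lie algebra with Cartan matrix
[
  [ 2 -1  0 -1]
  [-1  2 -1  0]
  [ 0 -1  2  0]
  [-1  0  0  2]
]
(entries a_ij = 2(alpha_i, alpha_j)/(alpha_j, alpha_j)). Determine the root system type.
The matrix has rank 4 with 2's on the diagonal. Reading the off-diagonal entries as Dynkin edges (a single edge where a_ij = a_ji = -1; a double or triple edge where a_ij * a_ji = 2 or 3), the diagram is a chain of 4 nodes with single edges (A_4). One simple-root ordering that puts it in standard form is (alpha_4, alpha_1, alpha_2, alpha_3). So the algebra is type A_4, i.e. sl(5).

A_4 (sl(5))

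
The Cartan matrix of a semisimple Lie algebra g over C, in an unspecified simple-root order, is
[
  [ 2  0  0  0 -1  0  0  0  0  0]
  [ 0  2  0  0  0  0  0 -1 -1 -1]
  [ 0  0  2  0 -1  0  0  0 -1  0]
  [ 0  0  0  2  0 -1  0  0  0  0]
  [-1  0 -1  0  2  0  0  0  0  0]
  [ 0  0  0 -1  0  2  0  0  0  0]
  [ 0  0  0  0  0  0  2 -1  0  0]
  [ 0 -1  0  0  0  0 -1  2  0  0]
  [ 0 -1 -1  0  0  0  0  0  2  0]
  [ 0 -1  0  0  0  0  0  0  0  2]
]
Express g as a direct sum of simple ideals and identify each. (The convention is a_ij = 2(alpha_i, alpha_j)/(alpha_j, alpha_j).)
The diagram associated to this matrix has two connected components: the simple roots {alpha_4, alpha_6} form a chain of 2 nodes with single edges (A_2), and {alpha_1, alpha_2, alpha_3, alpha_5, alpha_7, alpha_8, alpha_9, alpha_10} form a chain of 7 nodes with one extra node attached to the third node from one end (E_8). A semisimple Lie algebra decomposes uniquely as the direct sum of simple ideals, one per connected component of its Dynkin diagram, so g ≅ A_2 ⊕ E_8 (dimension 8 + 248 = 256).

A_2 + E_8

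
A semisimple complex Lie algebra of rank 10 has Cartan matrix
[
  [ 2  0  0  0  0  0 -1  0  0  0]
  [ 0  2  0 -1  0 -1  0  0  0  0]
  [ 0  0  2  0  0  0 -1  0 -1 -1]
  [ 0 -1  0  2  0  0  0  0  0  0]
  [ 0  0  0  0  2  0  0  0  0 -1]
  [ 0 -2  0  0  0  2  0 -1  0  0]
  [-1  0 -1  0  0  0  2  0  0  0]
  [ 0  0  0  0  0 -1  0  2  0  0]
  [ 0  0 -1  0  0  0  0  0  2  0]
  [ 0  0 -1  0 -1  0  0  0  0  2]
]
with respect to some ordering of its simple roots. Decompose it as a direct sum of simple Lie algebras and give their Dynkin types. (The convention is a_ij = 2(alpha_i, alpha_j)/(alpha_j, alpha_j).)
E6 + F4

The diagram associated to this matrix has two connected components: the simple roots {alpha_1, alpha_3, alpha_5, alpha_7, alpha_9, alpha_10} form a chain of 5 nodes with one extra node attached to the third node from one end (E_6), and {alpha_2, alpha_4, alpha_6, alpha_8} form a chain of 4 nodes with a double edge between the middle two (F_4). A semisimple Lie algebra decomposes uniquely as the direct sum of simple ideals, one per connected component of its Dynkin diagram, so g ≅ E_6 ⊕ F_4 (dimension 78 + 52 = 130).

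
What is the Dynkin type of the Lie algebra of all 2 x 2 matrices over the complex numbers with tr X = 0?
This is sl(2), which has dimension 2^2 - 1 = 3 and rank 2 - 1 = 1 (a Cartan subalgebra is the diagonal traceless matrices). In the classification of classical Lie algebras, the special linear algebra sl(n+1) has type A_n; here n = 1, so the Dynkin diagram is a chain of 1 nodes with single edges (A_1). Hence the type is A_1.

A1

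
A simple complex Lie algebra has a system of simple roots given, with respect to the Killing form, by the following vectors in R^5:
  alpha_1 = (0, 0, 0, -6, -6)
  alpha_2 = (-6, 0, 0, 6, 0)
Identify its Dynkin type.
Compute the Cartan integers a_ij = 2(alpha_i, alpha_j)/(alpha_j, alpha_j); the resulting 2x2 Cartan matrix is
[[2, -1], [-1, 2]].
All simple roots have the same length, so the diagram is simply laced. The associated Dynkin diagram is a chain of 2 nodes with single edges (A_2), so the type is A_2 (the algebra sl(3)).

A_2 (sl(3))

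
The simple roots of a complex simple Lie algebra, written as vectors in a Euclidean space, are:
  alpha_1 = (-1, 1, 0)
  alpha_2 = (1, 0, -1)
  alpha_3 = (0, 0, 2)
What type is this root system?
Compute the Cartan integers a_ij = 2(alpha_i, alpha_j)/(alpha_j, alpha_j); the resulting 3x3 Cartan matrix is
[[2, -1, 0], [-1, 2, -1], [0, -2, 2]].
The roots have two lengths (squared-length ratio 2:1); the short ones are alpha_{1,2}. The associated Dynkin diagram is a chain of 3 nodes with a double edge at one end; the terminal node there is the unique long simple root (C_3), so the type is C_3 (the algebra sp(6)).

C3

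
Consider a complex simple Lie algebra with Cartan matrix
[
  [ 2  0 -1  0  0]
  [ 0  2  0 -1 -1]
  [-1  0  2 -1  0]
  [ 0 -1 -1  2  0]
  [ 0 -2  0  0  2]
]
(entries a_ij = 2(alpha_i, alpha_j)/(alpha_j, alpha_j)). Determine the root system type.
The matrix has rank 5 with 2's on the diagonal. Reading the off-diagonal entries as Dynkin edges (a single edge where a_ij = a_ji = -1; a double or triple edge where a_ij * a_ji = 2 or 3), the diagram is a chain of 5 nodes with a double edge at one end; the terminal node there is the unique long simple root (C_5). One simple-root ordering that puts it in standard form is (alpha_1, alpha_3, alpha_4, alpha_2, alpha_5). So the algebra is type C_5, i.e. sp(10).

type C_5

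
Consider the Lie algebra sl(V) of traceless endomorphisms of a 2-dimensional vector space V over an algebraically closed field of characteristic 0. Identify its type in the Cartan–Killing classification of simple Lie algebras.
A1

This is sl(2), which has dimension 2^2 - 1 = 3 and rank 2 - 1 = 1 (a Cartan subalgebra is the diagonal traceless matrices). In the classification of classical Lie algebras, the special linear algebra sl(n+1) has type A_n; here n = 1, so the Dynkin diagram is a chain of 1 nodes with single edges (A_1). Hence the type is A_1.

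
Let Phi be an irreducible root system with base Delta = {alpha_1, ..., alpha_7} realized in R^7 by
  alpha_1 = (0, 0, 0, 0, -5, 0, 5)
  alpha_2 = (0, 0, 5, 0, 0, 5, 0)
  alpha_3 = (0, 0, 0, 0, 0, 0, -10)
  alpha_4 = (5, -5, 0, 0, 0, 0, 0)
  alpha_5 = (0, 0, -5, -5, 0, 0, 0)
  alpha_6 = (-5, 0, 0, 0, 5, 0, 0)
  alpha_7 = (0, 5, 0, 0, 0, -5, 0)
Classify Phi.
C_7

Compute the Cartan integers a_ij = 2(alpha_i, alpha_j)/(alpha_j, alpha_j); the resulting 7x7 Cartan matrix is
[[2, 0, -1, 0, 0, -1, 0], [0, 2, 0, 0, -1, 0, -1], [-2, 0, 2, 0, 0, 0, 0], [0, 0, 0, 2, 0, -1, -1], [0, -1, 0, 0, 2, 0, 0], [-1, 0, 0, -1, 0, 2, 0], [0, -1, 0, -1, 0, 0, 2]].
The roots have two lengths (squared-length ratio 2:1); the short ones are alpha_{1,2,4,5,6,7}. The associated Dynkin diagram is a chain of 7 nodes with a double edge at one end; the terminal node there is the unique long simple root (C_7), so the type is C_7 (the algebra sp(14)).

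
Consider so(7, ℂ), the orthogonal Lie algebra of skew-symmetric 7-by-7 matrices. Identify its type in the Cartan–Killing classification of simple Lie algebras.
This is so(7) with 7 odd, which has dimension 7(7-1)/2 = 21 and rank (7-1)/2 = 3. In the classification of classical Lie algebras, the orthogonal algebra so(2n+1) in an odd number of variables has type B_n; here n = 3, so the Dynkin diagram is a chain of 3 nodes with a double edge at one end; the terminal node there is the unique short simple root (B_3). Hence the type is B_3.

B_3 (so(7))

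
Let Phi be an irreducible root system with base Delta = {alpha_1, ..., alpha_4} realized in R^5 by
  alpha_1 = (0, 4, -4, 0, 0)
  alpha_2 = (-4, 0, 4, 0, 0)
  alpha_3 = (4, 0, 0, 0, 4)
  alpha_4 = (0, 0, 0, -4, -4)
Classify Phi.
A_4 (sl(5))

Compute the Cartan integers a_ij = 2(alpha_i, alpha_j)/(alpha_j, alpha_j); the resulting 4x4 Cartan matrix is
[[2, -1, 0, 0], [-1, 2, -1, 0], [0, -1, 2, -1], [0, 0, -1, 2]].
All simple roots have the same length, so the diagram is simply laced. The associated Dynkin diagram is a chain of 4 nodes with single edges (A_4), so the type is A_4 (the algebra sl(5)).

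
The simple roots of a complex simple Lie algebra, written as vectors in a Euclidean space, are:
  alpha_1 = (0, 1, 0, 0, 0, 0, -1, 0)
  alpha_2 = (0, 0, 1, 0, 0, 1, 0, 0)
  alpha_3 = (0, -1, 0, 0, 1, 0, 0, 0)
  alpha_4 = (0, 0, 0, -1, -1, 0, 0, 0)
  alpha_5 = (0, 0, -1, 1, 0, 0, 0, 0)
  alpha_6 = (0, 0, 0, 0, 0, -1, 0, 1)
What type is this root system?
Compute the Cartan integers a_ij = 2(alpha_i, alpha_j)/(alpha_j, alpha_j); the resulting 6x6 Cartan matrix is
[[2, 0, -1, 0, 0, 0], [0, 2, 0, 0, -1, -1], [-1, 0, 2, -1, 0, 0], [0, 0, -1, 2, -1, 0], [0, -1, 0, -1, 2, 0], [0, -1, 0, 0, 0, 2]].
All simple roots have the same length, so the diagram is simply laced. The associated Dynkin diagram is a chain of 6 nodes with single edges (A_6), so the type is A_6 (the algebra sl(7)).

type A_6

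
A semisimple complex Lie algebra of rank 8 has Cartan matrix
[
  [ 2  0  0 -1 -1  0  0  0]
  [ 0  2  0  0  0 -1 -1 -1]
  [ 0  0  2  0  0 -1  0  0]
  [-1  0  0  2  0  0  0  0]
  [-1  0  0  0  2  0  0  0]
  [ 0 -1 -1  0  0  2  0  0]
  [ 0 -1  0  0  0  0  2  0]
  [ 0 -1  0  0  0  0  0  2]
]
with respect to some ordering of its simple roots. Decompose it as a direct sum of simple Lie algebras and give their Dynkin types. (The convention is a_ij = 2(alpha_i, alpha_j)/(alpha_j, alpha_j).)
type A_3 ⊕ type D_5

The diagram associated to this matrix has two connected components: the simple roots {alpha_1, alpha_4, alpha_5} form a chain of 3 nodes with single edges (A_3), and {alpha_2, alpha_3, alpha_6, alpha_7, alpha_8} form a chain of 3 nodes with a fork of two nodes at one end (D_5). A semisimple Lie algebra decomposes uniquely as the direct sum of simple ideals, one per connected component of its Dynkin diagram, so g ≅ A_3 ⊕ D_5 (dimension 15 + 45 = 60).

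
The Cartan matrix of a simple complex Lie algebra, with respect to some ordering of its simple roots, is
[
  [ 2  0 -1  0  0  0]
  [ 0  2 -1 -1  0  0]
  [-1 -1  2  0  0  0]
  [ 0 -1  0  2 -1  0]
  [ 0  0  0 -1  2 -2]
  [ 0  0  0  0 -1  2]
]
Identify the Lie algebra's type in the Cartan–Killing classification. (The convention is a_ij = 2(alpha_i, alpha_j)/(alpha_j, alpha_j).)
B_6 (so(13))

The matrix has rank 6 with 2's on the diagonal. Reading the off-diagonal entries as Dynkin edges (a single edge where a_ij = a_ji = -1; a double or triple edge where a_ij * a_ji = 2 or 3), the diagram is a chain of 6 nodes with a double edge at one end; the terminal node there is the unique short simple root (B_6). One simple-root ordering that puts it in standard form is (alpha_1, alpha_3, alpha_2, alpha_4, alpha_5, alpha_6). So the algebra is type B_6, i.e. so(13).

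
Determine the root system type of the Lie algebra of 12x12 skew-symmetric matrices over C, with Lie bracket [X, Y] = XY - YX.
This is so(12) with 12 even, which has dimension 12(12-1)/2 = 66 and rank 12/2 = 6. In the classification of classical Lie algebras, the orthogonal algebra so(2n) in an even number of variables has type D_n; here n = 6, so the Dynkin diagram is a chain of 4 nodes with a fork of two nodes at one end (D_6). Hence the type is D_6.

D6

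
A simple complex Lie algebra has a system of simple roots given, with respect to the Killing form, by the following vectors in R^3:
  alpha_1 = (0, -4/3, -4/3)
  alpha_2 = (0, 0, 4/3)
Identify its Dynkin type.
B_2 (so(5))

Compute the Cartan integers a_ij = 2(alpha_i, alpha_j)/(alpha_j, alpha_j); the resulting 2x2 Cartan matrix is
[[2, -2], [-1, 2]].
The roots have two lengths (squared-length ratio 2:1); the short ones are alpha_{2}. The associated Dynkin diagram is a chain of 2 nodes with a double edge at one end; the terminal node there is the unique short simple root (B_2), so the type is B_2 (the algebra so(5)).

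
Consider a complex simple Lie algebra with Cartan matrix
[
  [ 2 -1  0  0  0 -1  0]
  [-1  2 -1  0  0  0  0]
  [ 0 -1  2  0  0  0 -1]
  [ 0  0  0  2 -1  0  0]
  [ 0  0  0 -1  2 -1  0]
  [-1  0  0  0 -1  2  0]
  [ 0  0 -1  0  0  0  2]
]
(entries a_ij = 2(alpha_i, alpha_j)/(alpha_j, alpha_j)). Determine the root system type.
The matrix has rank 7 with 2's on the diagonal. Reading the off-diagonal entries as Dynkin edges (a single edge where a_ij = a_ji = -1; a double or triple edge where a_ij * a_ji = 2 or 3), the diagram is a chain of 7 nodes with single edges (A_7). One simple-root ordering that puts it in standard form is (alpha_4, alpha_5, alpha_6, alpha_1, alpha_2, alpha_3, alpha_7). So the algebra is type A_7, i.e. sl(8).

A7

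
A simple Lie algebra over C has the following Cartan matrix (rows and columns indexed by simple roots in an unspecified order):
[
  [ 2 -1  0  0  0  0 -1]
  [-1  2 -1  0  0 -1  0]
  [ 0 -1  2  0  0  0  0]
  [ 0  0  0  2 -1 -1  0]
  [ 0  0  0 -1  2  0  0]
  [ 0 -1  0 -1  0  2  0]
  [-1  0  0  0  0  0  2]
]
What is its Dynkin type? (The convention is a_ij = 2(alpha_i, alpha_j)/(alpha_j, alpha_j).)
E_7

The matrix has rank 7 with 2's on the diagonal. Reading the off-diagonal entries as Dynkin edges (a single edge where a_ij = a_ji = -1; a double or triple edge where a_ij * a_ji = 2 or 3), the diagram is a chain of 6 nodes with one extra node attached to the third node from one end (E_7). One simple-root ordering that puts it in standard form is (alpha_7, alpha_3, alpha_1, alpha_2, alpha_6, alpha_4, alpha_5). So the algebra is type E_7.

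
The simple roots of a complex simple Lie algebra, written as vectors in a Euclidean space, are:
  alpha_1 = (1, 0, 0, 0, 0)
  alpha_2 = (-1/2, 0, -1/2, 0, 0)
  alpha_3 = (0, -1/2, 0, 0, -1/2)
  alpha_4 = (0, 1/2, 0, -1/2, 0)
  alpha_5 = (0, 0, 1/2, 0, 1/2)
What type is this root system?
Compute the Cartan integers a_ij = 2(alpha_i, alpha_j)/(alpha_j, alpha_j); the resulting 5x5 Cartan matrix is
[[2, -2, 0, 0, 0], [-1, 2, 0, 0, -1], [0, 0, 2, -1, -1], [0, 0, -1, 2, 0], [0, -1, -1, 0, 2]].
The roots have two lengths (squared-length ratio 2:1); the short ones are alpha_{2,3,4,5}. The associated Dynkin diagram is a chain of 5 nodes with a double edge at one end; the terminal node there is the unique long simple root (C_5), so the type is C_5 (the algebra sp(10)).

type C_5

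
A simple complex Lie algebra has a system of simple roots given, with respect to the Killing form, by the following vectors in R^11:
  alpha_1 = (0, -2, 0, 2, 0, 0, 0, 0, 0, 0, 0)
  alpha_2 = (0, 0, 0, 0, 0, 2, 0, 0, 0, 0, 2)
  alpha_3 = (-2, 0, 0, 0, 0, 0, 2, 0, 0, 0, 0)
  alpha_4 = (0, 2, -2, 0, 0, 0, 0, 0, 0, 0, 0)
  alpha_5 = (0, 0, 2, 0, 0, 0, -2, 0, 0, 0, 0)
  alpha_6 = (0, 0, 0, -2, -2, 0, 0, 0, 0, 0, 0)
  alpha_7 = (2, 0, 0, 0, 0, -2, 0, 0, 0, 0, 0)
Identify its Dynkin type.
Compute the Cartan integers a_ij = 2(alpha_i, alpha_j)/(alpha_j, alpha_j); the resulting 7x7 Cartan matrix is
[[2, 0, 0, -1, 0, -1, 0], [0, 2, 0, 0, 0, 0, -1], [0, 0, 2, 0, -1, 0, -1], [-1, 0, 0, 2, -1, 0, 0], [0, 0, -1, -1, 2, 0, 0], [-1, 0, 0, 0, 0, 2, 0], [0, -1, -1, 0, 0, 0, 2]].
All simple roots have the same length, so the diagram is simply laced. The associated Dynkin diagram is a chain of 7 nodes with single edges (A_7), so the type is A_7 (the algebra sl(8)).

A_7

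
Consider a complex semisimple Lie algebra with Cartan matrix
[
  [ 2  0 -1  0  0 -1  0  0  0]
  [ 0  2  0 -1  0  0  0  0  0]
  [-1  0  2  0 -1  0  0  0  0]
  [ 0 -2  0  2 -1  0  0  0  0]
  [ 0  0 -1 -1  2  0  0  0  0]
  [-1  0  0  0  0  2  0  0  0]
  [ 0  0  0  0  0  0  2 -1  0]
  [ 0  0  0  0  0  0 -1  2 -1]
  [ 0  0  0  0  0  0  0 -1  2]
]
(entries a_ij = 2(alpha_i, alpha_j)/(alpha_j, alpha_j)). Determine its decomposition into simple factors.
A_3 + B_6

The diagram associated to this matrix has two connected components: the simple roots {alpha_7, alpha_8, alpha_9} form a chain of 3 nodes with single edges (A_3), and {alpha_1, alpha_2, alpha_3, alpha_4, alpha_5, alpha_6} form a chain of 6 nodes with a double edge at one end; the terminal node there is the unique short simple root (B_6). A semisimple Lie algebra decomposes uniquely as the direct sum of simple ideals, one per connected component of its Dynkin diagram, so g ≅ A_3 ⊕ B_6 (dimension 15 + 78 = 93).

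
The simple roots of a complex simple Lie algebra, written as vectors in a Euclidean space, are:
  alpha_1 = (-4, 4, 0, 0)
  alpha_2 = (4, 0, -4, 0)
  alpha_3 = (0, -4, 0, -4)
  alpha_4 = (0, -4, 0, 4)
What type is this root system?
Compute the Cartan integers a_ij = 2(alpha_i, alpha_j)/(alpha_j, alpha_j); the resulting 4x4 Cartan matrix is
[[2, -1, -1, -1], [-1, 2, 0, 0], [-1, 0, 2, 0], [-1, 0, 0, 2]].
All simple roots have the same length, so the diagram is simply laced. The associated Dynkin diagram is a chain of 2 nodes with a fork of two nodes at one end (D_4), so the type is D_4 (the algebra so(8)).

D_4 (so(8))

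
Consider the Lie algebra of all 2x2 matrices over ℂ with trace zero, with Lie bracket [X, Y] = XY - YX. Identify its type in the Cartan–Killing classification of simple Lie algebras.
A_1

This is sl(2), which has dimension 2^2 - 1 = 3 and rank 2 - 1 = 1 (a Cartan subalgebra is the diagonal traceless matrices). In the classification of classical Lie algebras, the special linear algebra sl(n+1) has type A_n; here n = 1, so the Dynkin diagram is a chain of 1 nodes with single edges (A_1). Hence the type is A_1.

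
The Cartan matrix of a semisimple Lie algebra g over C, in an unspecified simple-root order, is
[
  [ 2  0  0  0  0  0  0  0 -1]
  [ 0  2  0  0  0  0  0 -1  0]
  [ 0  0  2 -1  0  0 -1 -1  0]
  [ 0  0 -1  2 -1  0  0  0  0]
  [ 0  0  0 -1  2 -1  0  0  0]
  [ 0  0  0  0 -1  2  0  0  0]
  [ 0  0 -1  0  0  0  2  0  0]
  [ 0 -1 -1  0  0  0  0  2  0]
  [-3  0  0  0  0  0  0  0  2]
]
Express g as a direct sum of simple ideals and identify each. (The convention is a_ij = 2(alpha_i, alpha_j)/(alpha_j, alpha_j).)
The diagram associated to this matrix has two connected components: the simple roots {alpha_2, alpha_3, alpha_4, alpha_5, alpha_6, alpha_7, alpha_8} form a chain of 6 nodes with one extra node attached to the third node from one end (E_7), and {alpha_1, alpha_9} form two nodes joined by a triple edge (G_2). A semisimple Lie algebra decomposes uniquely as the direct sum of simple ideals, one per connected component of its Dynkin diagram, so g ≅ E_7 ⊕ G_2 (dimension 133 + 14 = 147).

type E_7 + type G_2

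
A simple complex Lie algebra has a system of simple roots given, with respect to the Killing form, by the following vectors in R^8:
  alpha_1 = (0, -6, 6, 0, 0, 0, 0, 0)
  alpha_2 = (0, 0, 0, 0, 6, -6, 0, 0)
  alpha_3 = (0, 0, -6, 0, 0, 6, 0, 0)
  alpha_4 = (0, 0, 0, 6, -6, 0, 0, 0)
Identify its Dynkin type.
Compute the Cartan integers a_ij = 2(alpha_i, alpha_j)/(alpha_j, alpha_j); the resulting 4x4 Cartan matrix is
[[2, 0, -1, 0], [0, 2, -1, -1], [-1, -1, 2, 0], [0, -1, 0, 2]].
All simple roots have the same length, so the diagram is simply laced. The associated Dynkin diagram is a chain of 4 nodes with single edges (A_4), so the type is A_4 (the algebra sl(5)).

type A_4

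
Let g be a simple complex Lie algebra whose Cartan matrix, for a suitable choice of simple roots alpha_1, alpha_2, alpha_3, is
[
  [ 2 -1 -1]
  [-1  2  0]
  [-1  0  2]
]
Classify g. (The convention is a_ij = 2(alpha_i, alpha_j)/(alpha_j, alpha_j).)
A_3 (sl(4))

The matrix has rank 3 with 2's on the diagonal. Reading the off-diagonal entries as Dynkin edges (a single edge where a_ij = a_ji = -1; a double or triple edge where a_ij * a_ji = 2 or 3), the diagram is a chain of 3 nodes with single edges (A_3). One simple-root ordering that puts it in standard form is (alpha_2, alpha_1, alpha_3). So the algebra is type A_3, i.e. sl(4).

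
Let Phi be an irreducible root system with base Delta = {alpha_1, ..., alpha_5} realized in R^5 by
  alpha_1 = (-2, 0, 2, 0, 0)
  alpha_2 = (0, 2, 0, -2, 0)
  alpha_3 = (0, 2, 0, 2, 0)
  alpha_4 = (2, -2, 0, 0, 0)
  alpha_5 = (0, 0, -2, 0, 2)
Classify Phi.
Compute the Cartan integers a_ij = 2(alpha_i, alpha_j)/(alpha_j, alpha_j); the resulting 5x5 Cartan matrix is
[[2, 0, 0, -1, -1], [0, 2, 0, -1, 0], [0, 0, 2, -1, 0], [-1, -1, -1, 2, 0], [-1, 0, 0, 0, 2]].
All simple roots have the same length, so the diagram is simply laced. The associated Dynkin diagram is a chain of 3 nodes with a fork of two nodes at one end (D_5), so the type is D_5 (the algebra so(10)).

D5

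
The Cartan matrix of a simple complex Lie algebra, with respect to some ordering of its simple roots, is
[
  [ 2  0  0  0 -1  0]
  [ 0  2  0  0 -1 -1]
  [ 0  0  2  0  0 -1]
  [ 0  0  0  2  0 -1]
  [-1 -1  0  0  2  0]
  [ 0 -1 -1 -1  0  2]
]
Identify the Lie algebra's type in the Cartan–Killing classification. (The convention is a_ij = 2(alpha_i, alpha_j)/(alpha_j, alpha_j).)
type D_6

The matrix has rank 6 with 2's on the diagonal. Reading the off-diagonal entries as Dynkin edges (a single edge where a_ij = a_ji = -1; a double or triple edge where a_ij * a_ji = 2 or 3), the diagram is a chain of 4 nodes with a fork of two nodes at one end (D_6). One simple-root ordering that puts it in standard form is (alpha_1, alpha_5, alpha_2, alpha_6, alpha_3, alpha_4). So the algebra is type D_6, i.e. so(12).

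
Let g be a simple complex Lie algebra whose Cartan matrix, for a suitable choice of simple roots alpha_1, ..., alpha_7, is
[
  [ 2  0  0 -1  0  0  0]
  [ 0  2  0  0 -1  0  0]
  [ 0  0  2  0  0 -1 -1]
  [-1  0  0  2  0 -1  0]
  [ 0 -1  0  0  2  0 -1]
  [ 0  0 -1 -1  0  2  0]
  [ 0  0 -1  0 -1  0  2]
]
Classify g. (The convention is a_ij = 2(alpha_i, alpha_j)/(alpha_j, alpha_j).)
The matrix has rank 7 with 2's on the diagonal. Reading the off-diagonal entries as Dynkin edges (a single edge where a_ij = a_ji = -1; a double or triple edge where a_ij * a_ji = 2 or 3), the diagram is a chain of 7 nodes with single edges (A_7). One simple-root ordering that puts it in standard form is (alpha_1, alpha_4, alpha_6, alpha_3, alpha_7, alpha_5, alpha_2). So the algebra is type A_7, i.e. sl(8).

A_7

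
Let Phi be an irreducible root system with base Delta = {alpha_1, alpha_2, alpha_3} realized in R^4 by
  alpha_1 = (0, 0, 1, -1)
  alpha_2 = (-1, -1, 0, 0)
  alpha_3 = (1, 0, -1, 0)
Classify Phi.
A3

Compute the Cartan integers a_ij = 2(alpha_i, alpha_j)/(alpha_j, alpha_j); the resulting 3x3 Cartan matrix is
[[2, 0, -1], [0, 2, -1], [-1, -1, 2]].
All simple roots have the same length, so the diagram is simply laced. The associated Dynkin diagram is a chain of 3 nodes with single edges (A_3), so the type is A_3 (the algebra sl(4)).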